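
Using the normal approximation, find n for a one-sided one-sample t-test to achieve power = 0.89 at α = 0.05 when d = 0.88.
n = 11

Sample size formula (one-sample t-test, normal approximation):
n = ((z_α + z_β) / d)²

z_α = 1.645 (for α = 0.05, one-sided)
z_β = 1.227 (for power = 0.89)
d = 0.88

n = ((1.645 + 1.227) / 0.88)²
n = (3.264)²
n ≈ 10.65
Round up to the next whole number: n = 11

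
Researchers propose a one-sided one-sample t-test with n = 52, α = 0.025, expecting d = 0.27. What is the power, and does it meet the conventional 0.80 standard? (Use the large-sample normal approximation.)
Power ≈ 0.49; the study is underpowered (power < 0.80)

Power calculation (one-sample t-test, normal approximation):
z_β = d · √n - z_α
z_β = 0.27 · √52 - 1.960
z_β = 0.27 · 7.211 - 1.960
z_β = -0.013

Power = Φ(z_β) = Φ(-0.013) ≈ 0.495

Effect size d = 0.27 is small by Cohen's convention (0.2/0.5/0.8).

Threshold: power ≥ 0.80 is conventionally adequate.
Power ≈ 0.49 → the study is underpowered (power < 0.80).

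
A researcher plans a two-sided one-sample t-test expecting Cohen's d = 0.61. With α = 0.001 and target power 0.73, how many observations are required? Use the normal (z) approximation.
n = 41

Sample size formula (one-sample t-test, normal approximation):
n = ((z_{α/2} + z_β) / d)²

z_{α/2} = 3.291 (for α = 0.001, two-sided)
z_β = 0.613 (for power = 0.73)
d = 0.61

n = ((3.291 + 0.613) / 0.61)²
n = (6.400)²
n ≈ 40.96
Round up to the next whole number: n = 41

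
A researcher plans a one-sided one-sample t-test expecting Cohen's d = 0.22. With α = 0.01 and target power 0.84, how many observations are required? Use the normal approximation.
n = 228

Sample size formula (one-sample t-test, normal approximation):
n = ((z_α + z_β) / d)²

z_α = 2.326 (for α = 0.01, one-sided)
z_β = 0.994 (for power = 0.84)
d = 0.22

n = ((2.326 + 0.994) / 0.22)²
n = (15.091)²
n ≈ 227.74
Round up to the next whole number: n = 228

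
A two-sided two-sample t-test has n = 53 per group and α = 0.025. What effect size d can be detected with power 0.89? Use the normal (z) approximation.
d ≈ 0.67

Minimum detectable effect (two-sample t-test, normal approximation):
d = (z_{α/2} + z_β) / √(n/2)
d = (2.241 + 1.227) / √(53/2)
d = 3.468 / 5.148
d ≈ 0.67

By Cohen's convention (0.2 small / 0.5 medium / 0.8 large): medium effect.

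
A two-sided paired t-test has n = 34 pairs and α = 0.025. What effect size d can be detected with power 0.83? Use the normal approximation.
d ≈ 0.55

Minimum detectable effect (paired t-test, normal approximation):
d = (z_{α/2} + z_β) / √n
d = (2.241 + 0.954) / √34
d = 3.196 / 5.831
d ≈ 0.55

By Cohen's convention (0.2 small / 0.5 medium / 0.8 large): medium effect.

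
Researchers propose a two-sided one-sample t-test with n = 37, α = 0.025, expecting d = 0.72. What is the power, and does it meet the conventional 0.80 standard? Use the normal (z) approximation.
Power ≈ 0.98; the study is adequately powered (power ≥ 0.80)

Power calculation (one-sample t-test, normal approximation):
z_β = d · √n - z_{α/2}
z_β = 0.72 · √37 - 2.241
z_β = 0.72 · 6.083 - 2.241
z_β = 2.138

Power = Φ(z_β) = Φ(2.138) ≈ 0.984

Effect size d = 0.72 is medium by Cohen's convention (0.2/0.5/0.8).

Threshold: power ≥ 0.80 is conventionally adequate.
Power ≈ 0.98 → the study is adequately powered (power ≥ 0.80).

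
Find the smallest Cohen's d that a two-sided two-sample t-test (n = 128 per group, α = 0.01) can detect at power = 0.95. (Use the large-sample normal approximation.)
d ≈ 0.53

Minimum detectable effect (two-sample t-test, normal approximation):
d = (z_{α/2} + z_β) / √(n/2)
d = (2.576 + 1.645) / √(128/2)
d = 4.221 / 8.000
d ≈ 0.53

By Cohen's convention (0.2 small / 0.5 medium / 0.8 large): medium effect.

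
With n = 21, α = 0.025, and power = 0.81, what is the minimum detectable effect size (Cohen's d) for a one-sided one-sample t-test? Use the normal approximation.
d ≈ 0.62

Minimum detectable effect (one-sample t-test, normal approximation):
d = (z_α + z_β) / √n
d = (1.960 + 0.878) / √21
d = 2.838 / 4.583
d ≈ 0.62

By Cohen's convention (0.2 small / 0.5 medium / 0.8 large): medium effect.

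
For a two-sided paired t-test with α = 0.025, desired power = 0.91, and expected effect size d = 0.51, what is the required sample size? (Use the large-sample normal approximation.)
n = 50 pairs

Sample size formula (paired t-test, normal approximation):
n = ((z_{α/2} + z_β) / d)²

z_{α/2} = 2.241 (for α = 0.025, two-sided)
z_β = 1.341 (for power = 0.91)
d = 0.51

n = ((2.241 + 1.341) / 0.51)²
n = (7.024)²
n ≈ 49.34
Round up to the next whole number: n = 50 pairs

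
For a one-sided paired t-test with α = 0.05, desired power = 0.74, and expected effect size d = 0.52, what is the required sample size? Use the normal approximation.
n = 20 pairs

Sample size formula (paired t-test, normal approximation):
n = ((z_α + z_β) / d)²

z_α = 1.645 (for α = 0.05, one-sided)
z_β = 0.643 (for power = 0.74)
d = 0.52

n = ((1.645 + 0.643) / 0.52)²
n = (4.400)²
n ≈ 19.36
Round up to the next whole number: n = 20 pairs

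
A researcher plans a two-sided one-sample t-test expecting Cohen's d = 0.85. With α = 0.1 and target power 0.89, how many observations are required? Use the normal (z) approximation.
n = 12

Sample size formula (one-sample t-test, normal approximation):
n = ((z_{α/2} + z_β) / d)²

z_{α/2} = 1.645 (for α = 0.1, two-sided)
z_β = 1.227 (for power = 0.89)
d = 0.85

n = ((1.645 + 1.227) / 0.85)²
n = (3.379)²
n ≈ 11.42
Round up to the next whole number: n = 12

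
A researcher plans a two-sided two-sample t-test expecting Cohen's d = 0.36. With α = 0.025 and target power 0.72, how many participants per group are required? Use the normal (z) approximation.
n = 124 per group

Sample size formula (two-sample t-test, normal approximation):
n = 2 · ((z_{α/2} + z_β) / d)²

z_{α/2} = 2.241 (for α = 0.025, two-sided)
z_β = 0.583 (for power = 0.72)
d = 0.36

n = 2 · ((2.241 + 0.583) / 0.36)²
n = 2 · (7.844)²
n ≈ 123.06
Round up to the next whole number: n = 124 per group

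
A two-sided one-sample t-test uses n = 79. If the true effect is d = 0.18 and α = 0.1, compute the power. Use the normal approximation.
Power ≈ 0.48

Power calculation (one-sample t-test, normal approximation):
z_β = d · √n - z_{α/2}
z_β = 0.18 · √79 - 1.645
z_β = 0.18 · 8.888 - 1.645
z_β = -0.045

Power = Φ(z_β) = Φ(-0.045) ≈ 0.482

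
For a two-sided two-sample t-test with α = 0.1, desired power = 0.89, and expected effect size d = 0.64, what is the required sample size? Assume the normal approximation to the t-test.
n = 41 per group

Sample size formula (two-sample t-test, normal approximation):
n = 2 · ((z_{α/2} + z_β) / d)²

z_{α/2} = 1.645 (for α = 0.1, two-sided)
z_β = 1.227 (for power = 0.89)
d = 0.64

n = 2 · ((1.645 + 1.227) / 0.64)²
n = 2 · (4.488)²
n ≈ 40.28
Round up to the next whole number: n = 41 per group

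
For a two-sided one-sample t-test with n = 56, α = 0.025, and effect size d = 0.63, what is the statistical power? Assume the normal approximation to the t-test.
Power ≈ 0.99

Power calculation (one-sample t-test, normal approximation):
z_β = d · √n - z_{α/2}
z_β = 0.63 · √56 - 2.241
z_β = 0.63 · 7.483 - 2.241
z_β = 2.473

Power = Φ(z_β) = Φ(2.473) ≈ 0.993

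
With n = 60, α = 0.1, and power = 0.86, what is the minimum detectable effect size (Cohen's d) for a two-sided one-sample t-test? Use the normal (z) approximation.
d ≈ 0.35

Minimum detectable effect (one-sample t-test, normal approximation):
d = (z_{α/2} + z_β) / √n
d = (1.645 + 1.080) / √60
d = 2.725 / 7.746
d ≈ 0.35

By Cohen's convention (0.2 small / 0.5 medium / 0.8 large): small effect.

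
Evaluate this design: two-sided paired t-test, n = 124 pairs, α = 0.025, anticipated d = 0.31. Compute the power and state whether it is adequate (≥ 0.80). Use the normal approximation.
Power ≈ 0.89; the study is adequately powered (power ≥ 0.80)

Power calculation (paired t-test, normal approximation):
z_β = d · √n - z_{α/2}
z_β = 0.31 · √124 - 2.241
z_β = 0.31 · 11.136 - 2.241
z_β = 1.211

Power = Φ(z_β) = Φ(1.211) ≈ 0.887

Effect size d = 0.31 is small by Cohen's convention (0.2/0.5/0.8).

Threshold: power ≥ 0.80 is conventionally adequate.
Power ≈ 0.89 → the study is adequately powered (power ≥ 0.80).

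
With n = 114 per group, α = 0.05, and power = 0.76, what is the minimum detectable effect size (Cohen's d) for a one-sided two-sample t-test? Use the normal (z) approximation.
d ≈ 0.31

Minimum detectable effect (two-sample t-test, normal approximation):
d = (z_α + z_β) / √(n/2)
d = (1.645 + 0.706) / √(114/2)
d = 2.351 / 7.550
d ≈ 0.31

By Cohen's convention (0.2 small / 0.5 medium / 0.8 large): small effect.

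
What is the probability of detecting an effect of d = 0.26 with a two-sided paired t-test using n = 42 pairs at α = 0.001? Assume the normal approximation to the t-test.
Power ≈ 0.05

Power calculation (paired t-test, normal approximation):
z_β = d · √n - z_{α/2}
z_β = 0.26 · √42 - 3.291
z_β = 0.26 · 6.481 - 3.291
z_β = -1.606

Power = Φ(z_β) = Φ(-1.606) ≈ 0.054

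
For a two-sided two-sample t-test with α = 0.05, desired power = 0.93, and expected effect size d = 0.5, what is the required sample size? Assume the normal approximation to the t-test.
n = 95 per group

Sample size formula (two-sample t-test, normal approximation):
n = 2 · ((z_{α/2} + z_β) / d)²

z_{α/2} = 1.960 (for α = 0.05, two-sided)
z_β = 1.476 (for power = 0.93)
d = 0.5

n = 2 · ((1.960 + 1.476) / 0.5)²
n = 2 · (6.872)²
n ≈ 94.45
Round up to the next whole number: n = 95 per group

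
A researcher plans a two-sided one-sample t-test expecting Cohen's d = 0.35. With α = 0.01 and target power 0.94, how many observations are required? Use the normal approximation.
n = 140

Sample size formula (one-sample t-test, normal approximation):
n = ((z_{α/2} + z_β) / d)²

z_{α/2} = 2.576 (for α = 0.01, two-sided)
z_β = 1.555 (for power = 0.94)
d = 0.35

n = ((2.576 + 1.555) / 0.35)²
n = (11.803)²
n ≈ 139.31
Round up to the next whole number: n = 140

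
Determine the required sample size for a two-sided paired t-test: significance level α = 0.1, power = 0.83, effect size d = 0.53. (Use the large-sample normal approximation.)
n = 25 pairs

Sample size formula (paired t-test, normal approximation):
n = ((z_{α/2} + z_β) / d)²

z_{α/2} = 1.645 (for α = 0.1, two-sided)
z_β = 0.954 (for power = 0.83)
d = 0.53

n = ((1.645 + 0.954) / 0.53)²
n = (4.904)²
n ≈ 24.05
Round up to the next whole number: n = 25 pairs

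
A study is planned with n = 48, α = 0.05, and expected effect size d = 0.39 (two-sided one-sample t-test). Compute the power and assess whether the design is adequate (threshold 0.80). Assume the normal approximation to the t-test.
Power ≈ 0.77; the study is underpowered (power < 0.80)

Power calculation (one-sample t-test, normal approximation):
z_β = d · √n - z_{α/2}
z_β = 0.39 · √48 - 1.960
z_β = 0.39 · 6.928 - 1.960
z_β = 0.742

Power = Φ(z_β) = Φ(0.742) ≈ 0.771

Effect size d = 0.39 is small by Cohen's convention (0.2/0.5/0.8).

Threshold: power ≥ 0.80 is conventionally adequate.
Power ≈ 0.77 → the study is underpowered (power < 0.80).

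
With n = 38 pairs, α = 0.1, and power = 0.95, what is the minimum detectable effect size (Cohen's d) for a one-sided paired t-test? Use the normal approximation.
d ≈ 0.47

Minimum detectable effect (paired t-test, normal approximation):
d = (z_α + z_β) / √n
d = (1.282 + 1.645) / √38
d = 2.926 / 6.164
d ≈ 0.47

By Cohen's convention (0.2 small / 0.5 medium / 0.8 large): small effect.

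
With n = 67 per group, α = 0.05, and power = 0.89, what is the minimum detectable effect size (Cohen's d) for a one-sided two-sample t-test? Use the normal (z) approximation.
d ≈ 0.50

Minimum detectable effect (two-sample t-test, normal approximation):
d = (z_α + z_β) / √(n/2)
d = (1.645 + 1.227) / √(67/2)
d = 2.871 / 5.788
d ≈ 0.50

By Cohen's convention (0.2 small / 0.5 medium / 0.8 large): medium effect.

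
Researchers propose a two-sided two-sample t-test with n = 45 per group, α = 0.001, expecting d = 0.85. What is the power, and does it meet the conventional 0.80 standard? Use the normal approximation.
Power ≈ 0.77; the study is underpowered (power < 0.80)

Power calculation (two-sample t-test, normal approximation):
z_β = d · √(n/2) - z_{α/2}
z_β = 0.85 · √(45/2) - 3.291
z_β = 0.85 · 4.743 - 3.291
z_β = 0.741

Power = Φ(z_β) = Φ(0.741) ≈ 0.771

Effect size d = 0.85 is large by Cohen's convention (0.2/0.5/0.8).

Threshold: power ≥ 0.80 is conventionally adequate.
Power ≈ 0.77 → the study is underpowered (power < 0.80).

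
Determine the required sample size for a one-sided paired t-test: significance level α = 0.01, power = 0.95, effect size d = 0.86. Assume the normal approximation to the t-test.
n = 22 pairs

Sample size formula (paired t-test, normal approximation):
n = ((z_α + z_β) / d)²

z_α = 2.326 (for α = 0.01, one-sided)
z_β = 1.645 (for power = 0.95)
d = 0.86

n = ((2.326 + 1.645) / 0.86)²
n = (4.617)²
n ≈ 21.32
Round up to the next whole number: n = 22 pairs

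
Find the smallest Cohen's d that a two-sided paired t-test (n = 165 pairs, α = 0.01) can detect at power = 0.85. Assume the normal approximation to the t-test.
d ≈ 0.28

Minimum detectable effect (paired t-test, normal approximation):
d = (z_{α/2} + z_β) / √n
d = (2.576 + 1.036) / √165
d = 3.612 / 12.845
d ≈ 0.28

By Cohen's convention (0.2 small / 0.5 medium / 0.8 large): small effect.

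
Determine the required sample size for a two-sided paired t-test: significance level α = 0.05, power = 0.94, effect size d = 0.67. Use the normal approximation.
n = 28 pairs

Sample size formula (paired t-test, normal approximation):
n = ((z_{α/2} + z_β) / d)²

z_{α/2} = 1.960 (for α = 0.05, two-sided)
z_β = 1.555 (for power = 0.94)
d = 0.67

n = ((1.960 + 1.555) / 0.67)²
n = (5.246)²
n ≈ 27.52
Round up to the next whole number: n = 28 pairs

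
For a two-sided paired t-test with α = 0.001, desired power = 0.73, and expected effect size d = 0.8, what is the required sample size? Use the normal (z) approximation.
n = 24 pairs

Sample size formula (paired t-test, normal approximation):
n = ((z_{α/2} + z_β) / d)²

z_{α/2} = 3.291 (for α = 0.001, two-sided)
z_β = 0.613 (for power = 0.73)
d = 0.8

n = ((3.291 + 0.613) / 0.8)²
n = (4.880)²
n ≈ 23.81
Round up to the next whole number: n = 24 pairs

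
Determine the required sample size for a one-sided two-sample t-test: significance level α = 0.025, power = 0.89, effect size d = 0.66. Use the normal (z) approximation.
n = 47 per group

Sample size formula (two-sample t-test, normal approximation):
n = 2 · ((z_α + z_β) / d)²

z_α = 1.960 (for α = 0.025, one-sided)
z_β = 1.227 (for power = 0.89)
d = 0.66

n = 2 · ((1.960 + 1.227) / 0.66)²
n = 2 · (4.829)²
n ≈ 46.64
Round up to the next whole number: n = 47 per group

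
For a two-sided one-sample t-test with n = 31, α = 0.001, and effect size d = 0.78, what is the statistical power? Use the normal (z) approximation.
Power ≈ 0.85

Power calculation (one-sample t-test, normal approximation):
z_β = d · √n - z_{α/2}
z_β = 0.78 · √31 - 3.291
z_β = 0.78 · 5.568 - 3.291
z_β = 1.052

Power = Φ(z_β) = Φ(1.052) ≈ 0.854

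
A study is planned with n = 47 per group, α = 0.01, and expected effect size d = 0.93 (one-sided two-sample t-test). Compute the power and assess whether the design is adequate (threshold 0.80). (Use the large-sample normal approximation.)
Power ≈ 0.99; the study is adequately powered (power ≥ 0.80)

Power calculation (two-sample t-test, normal approximation):
z_β = d · √(n/2) - z_α
z_β = 0.93 · √(47/2) - 2.326
z_β = 0.93 · 4.848 - 2.326
z_β = 2.182

Power = Φ(z_β) = Φ(2.182) ≈ 0.985

Effect size d = 0.93 is large by Cohen's convention (0.2/0.5/0.8).

Threshold: power ≥ 0.80 is conventionally adequate.
Power ≈ 0.99 → the study is adequately powered (power ≥ 0.80).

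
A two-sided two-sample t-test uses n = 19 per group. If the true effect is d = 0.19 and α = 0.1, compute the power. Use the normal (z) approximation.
Power ≈ 0.14

Power calculation (two-sample t-test, normal approximation):
z_β = d · √(n/2) - z_{α/2}
z_β = 0.19 · √(19/2) - 1.645
z_β = 0.19 · 3.082 - 1.645
z_β = -1.059

Power = Φ(z_β) = Φ(-1.059) ≈ 0.145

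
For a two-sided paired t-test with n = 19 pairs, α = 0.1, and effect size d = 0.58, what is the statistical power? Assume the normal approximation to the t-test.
Power ≈ 0.81

Power calculation (paired t-test, normal approximation):
z_β = d · √n - z_{α/2}
z_β = 0.58 · √19 - 1.645
z_β = 0.58 · 4.359 - 1.645
z_β = 0.883

Power = Φ(z_β) = Φ(0.883) ≈ 0.811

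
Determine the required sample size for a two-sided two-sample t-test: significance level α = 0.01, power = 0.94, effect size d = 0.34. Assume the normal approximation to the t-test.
n = 296 per group

Sample size formula (two-sample t-test, normal approximation):
n = 2 · ((z_{α/2} + z_β) / d)²

z_{α/2} = 2.576 (for α = 0.01, two-sided)
z_β = 1.555 (for power = 0.94)
d = 0.34

n = 2 · ((2.576 + 1.555) / 0.34)²
n = 2 · (12.150)²
n ≈ 295.25
Round up to the next whole number: n = 296 per group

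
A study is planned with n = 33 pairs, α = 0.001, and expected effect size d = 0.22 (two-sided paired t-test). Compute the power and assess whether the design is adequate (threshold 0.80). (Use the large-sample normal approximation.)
Power ≈ 0.02; the study is underpowered (power < 0.80)

Power calculation (paired t-test, normal approximation):
z_β = d · √n - z_{α/2}
z_β = 0.22 · √33 - 3.291
z_β = 0.22 · 5.745 - 3.291
z_β = -2.027

Power = Φ(z_β) = Φ(-2.027) ≈ 0.021

Effect size d = 0.22 is small by Cohen's convention (0.2/0.5/0.8).

Threshold: power ≥ 0.80 is conventionally adequate.
Power ≈ 0.02 → the study is underpowered (power < 0.80).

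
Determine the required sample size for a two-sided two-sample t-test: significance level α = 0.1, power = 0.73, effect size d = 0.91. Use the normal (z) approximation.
n = 13 per group

Sample size formula (two-sample t-test, normal approximation):
n = 2 · ((z_{α/2} + z_β) / d)²

z_{α/2} = 1.645 (for α = 0.1, two-sided)
z_β = 0.613 (for power = 0.73)
d = 0.91

n = 2 · ((1.645 + 0.613) / 0.91)²
n = 2 · (2.481)²
n ≈ 12.31
Round up to the next whole number: n = 13 per group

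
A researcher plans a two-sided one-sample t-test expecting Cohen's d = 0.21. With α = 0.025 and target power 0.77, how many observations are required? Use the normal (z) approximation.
n = 202

Sample size formula (one-sample t-test, normal approximation):
n = ((z_{α/2} + z_β) / d)²

z_{α/2} = 2.241 (for α = 0.025, two-sided)
z_β = 0.739 (for power = 0.77)
d = 0.21

n = ((2.241 + 0.739) / 0.21)²
n = (14.190)²
n ≈ 201.36
Round up to the next whole number: n = 202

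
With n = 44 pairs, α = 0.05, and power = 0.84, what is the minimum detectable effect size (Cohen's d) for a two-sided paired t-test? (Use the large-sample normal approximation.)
d ≈ 0.45

Minimum detectable effect (paired t-test, normal approximation):
d = (z_{α/2} + z_β) / √n
d = (1.960 + 0.994) / √44
d = 2.954 / 6.633
d ≈ 0.45

By Cohen's convention (0.2 small / 0.5 medium / 0.8 large): small effect.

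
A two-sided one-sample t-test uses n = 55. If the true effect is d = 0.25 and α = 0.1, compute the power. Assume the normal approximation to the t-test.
Power ≈ 0.58

Power calculation (one-sample t-test, normal approximation):
z_β = d · √n - z_{α/2}
z_β = 0.25 · √55 - 1.645
z_β = 0.25 · 7.416 - 1.645
z_β = 0.209

Power = Φ(z_β) = Φ(0.209) ≈ 0.583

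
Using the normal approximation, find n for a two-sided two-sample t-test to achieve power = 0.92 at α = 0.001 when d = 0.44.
n = 228 per group

Sample size formula (two-sample t-test, normal approximation):
n = 2 · ((z_{α/2} + z_β) / d)²

z_{α/2} = 3.291 (for α = 0.001, two-sided)
z_β = 1.405 (for power = 0.92)
d = 0.44

n = 2 · ((3.291 + 1.405) / 0.44)²
n = 2 · (10.673)²
n ≈ 227.83
Round up to the next whole number: n = 228 per group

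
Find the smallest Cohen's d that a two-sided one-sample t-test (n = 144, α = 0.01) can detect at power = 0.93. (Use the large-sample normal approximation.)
d ≈ 0.34

Minimum detectable effect (one-sample t-test, normal approximation):
d = (z_{α/2} + z_β) / √n
d = (2.576 + 1.476) / √144
d = 4.052 / 12.000
d ≈ 0.34

By Cohen's convention (0.2 small / 0.5 medium / 0.8 large): small effect.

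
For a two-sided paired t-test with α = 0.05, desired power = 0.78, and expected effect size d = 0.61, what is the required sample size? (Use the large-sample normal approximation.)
n = 21 pairs

Sample size formula (paired t-test, normal approximation):
n = ((z_{α/2} + z_β) / d)²

z_{α/2} = 1.960 (for α = 0.05, two-sided)
z_β = 0.772 (for power = 0.78)
d = 0.61

n = ((1.960 + 0.772) / 0.61)²
n = (4.479)²
n ≈ 20.06
Round up to the next whole number: n = 21 pairs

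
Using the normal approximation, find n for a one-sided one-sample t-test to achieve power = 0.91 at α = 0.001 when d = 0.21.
n = 446

Sample size formula (one-sample t-test, normal approximation):
n = ((z_α + z_β) / d)²

z_α = 3.090 (for α = 0.001, one-sided)
z_β = 1.341 (for power = 0.91)
d = 0.21

n = ((3.090 + 1.341) / 0.21)²
n = (21.100)²
n ≈ 445.21
Round up to the next whole number: n = 446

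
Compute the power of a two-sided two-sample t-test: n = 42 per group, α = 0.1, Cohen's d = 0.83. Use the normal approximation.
Power ≈ 0.98

Power calculation (two-sample t-test, normal approximation):
z_β = d · √(n/2) - z_{α/2}
z_β = 0.83 · √(42/2) - 1.645
z_β = 0.83 · 4.583 - 1.645
z_β = 2.159

Power = Φ(z_β) = Φ(2.159) ≈ 0.985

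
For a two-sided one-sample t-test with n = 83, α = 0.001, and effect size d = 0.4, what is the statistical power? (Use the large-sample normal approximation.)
Power ≈ 0.64

Power calculation (one-sample t-test, normal approximation):
z_β = d · √n - z_{α/2}
z_β = 0.4 · √83 - 3.291
z_β = 0.4 · 9.110 - 3.291
z_β = 0.354

Power = Φ(z_β) = Φ(0.354) ≈ 0.638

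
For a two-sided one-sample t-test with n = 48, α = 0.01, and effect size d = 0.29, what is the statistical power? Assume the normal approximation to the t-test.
Power ≈ 0.29

Power calculation (one-sample t-test, normal approximation):
z_β = d · √n - z_{α/2}
z_β = 0.29 · √48 - 2.576
z_β = 0.29 · 6.928 - 2.576
z_β = -0.567

Power = Φ(z_β) = Φ(-0.567) ≈ 0.285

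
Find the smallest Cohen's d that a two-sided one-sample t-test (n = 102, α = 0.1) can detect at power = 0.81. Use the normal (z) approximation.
d ≈ 0.25

Minimum detectable effect (one-sample t-test, normal approximation):
d = (z_{α/2} + z_β) / √n
d = (1.645 + 0.878) / √102
d = 2.523 / 10.100
d ≈ 0.25

By Cohen's convention (0.2 small / 0.5 medium / 0.8 large): small effect.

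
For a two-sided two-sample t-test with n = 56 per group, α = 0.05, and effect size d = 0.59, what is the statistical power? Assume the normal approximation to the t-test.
Power ≈ 0.88

Power calculation (two-sample t-test, normal approximation):
z_β = d · √(n/2) - z_{α/2}
z_β = 0.59 · √(56/2) - 1.960
z_β = 0.59 · 5.292 - 1.960
z_β = 1.162

Power = Φ(z_β) = Φ(1.162) ≈ 0.877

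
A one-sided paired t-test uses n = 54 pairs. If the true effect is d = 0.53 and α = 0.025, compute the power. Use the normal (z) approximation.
Power ≈ 0.97

Power calculation (paired t-test, normal approximation):
z_β = d · √n - z_α
z_β = 0.53 · √54 - 1.960
z_β = 0.53 · 7.348 - 1.960
z_β = 1.935

Power = Φ(z_β) = Φ(1.935) ≈ 0.973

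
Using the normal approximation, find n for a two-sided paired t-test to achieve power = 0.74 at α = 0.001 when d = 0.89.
n = 20 pairs

Sample size formula (paired t-test, normal approximation):
n = ((z_{α/2} + z_β) / d)²

z_{α/2} = 3.291 (for α = 0.001, two-sided)
z_β = 0.643 (for power = 0.74)
d = 0.89

n = ((3.291 + 0.643) / 0.89)²
n = (4.420)²
n ≈ 19.54
Round up to the next whole number: n = 20 pairs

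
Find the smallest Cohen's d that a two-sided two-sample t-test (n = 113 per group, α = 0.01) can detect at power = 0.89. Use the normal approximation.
d ≈ 0.51

Minimum detectable effect (two-sample t-test, normal approximation):
d = (z_{α/2} + z_β) / √(n/2)
d = (2.576 + 1.227) / √(113/2)
d = 3.802 / 7.517
d ≈ 0.51

By Cohen's convention (0.2 small / 0.5 medium / 0.8 large): medium effect.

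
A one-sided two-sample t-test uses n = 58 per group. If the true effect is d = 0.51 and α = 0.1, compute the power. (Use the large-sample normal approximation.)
Power ≈ 0.93

Power calculation (two-sample t-test, normal approximation):
z_β = d · √(n/2) - z_α
z_β = 0.51 · √(58/2) - 1.282
z_β = 0.51 · 5.385 - 1.282
z_β = 1.465

Power = Φ(z_β) = Φ(1.465) ≈ 0.929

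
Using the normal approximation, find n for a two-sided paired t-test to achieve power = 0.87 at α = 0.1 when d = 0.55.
n = 26 pairs

Sample size formula (paired t-test, normal approximation):
n = ((z_{α/2} + z_β) / d)²

z_{α/2} = 1.645 (for α = 0.1, two-sided)
z_β = 1.126 (for power = 0.87)
d = 0.55

n = ((1.645 + 1.126) / 0.55)²
n = (5.038)²
n ≈ 25.38
Round up to the next whole number: n = 26 pairs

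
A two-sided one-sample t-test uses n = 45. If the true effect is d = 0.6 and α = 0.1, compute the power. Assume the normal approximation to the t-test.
Power ≈ 0.99

Power calculation (one-sample t-test, normal approximation):
z_β = d · √n - z_{α/2}
z_β = 0.6 · √45 - 1.645
z_β = 0.6 · 6.708 - 1.645
z_β = 2.380

Power = Φ(z_β) = Φ(2.380) ≈ 0.991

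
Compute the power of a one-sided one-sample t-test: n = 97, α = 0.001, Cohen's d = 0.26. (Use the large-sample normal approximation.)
Power ≈ 0.30

Power calculation (one-sample t-test, normal approximation):
z_β = d · √n - z_α
z_β = 0.26 · √97 - 3.090
z_β = 0.26 · 9.849 - 3.090
z_β = -0.530

Power = Φ(z_β) = Φ(-0.530) ≈ 0.298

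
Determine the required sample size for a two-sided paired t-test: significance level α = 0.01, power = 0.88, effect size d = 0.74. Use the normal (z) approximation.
n = 26 pairs

Sample size formula (paired t-test, normal approximation):
n = ((z_{α/2} + z_β) / d)²

z_{α/2} = 2.576 (for α = 0.01, two-sided)
z_β = 1.175 (for power = 0.88)
d = 0.74

n = ((2.576 + 1.175) / 0.74)²
n = (5.069)²
n ≈ 25.69
Round up to the next whole number: n = 26 pairs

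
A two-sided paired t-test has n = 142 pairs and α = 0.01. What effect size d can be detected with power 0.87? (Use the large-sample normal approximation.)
d ≈ 0.31

Minimum detectable effect (paired t-test, normal approximation):
d = (z_{α/2} + z_β) / √n
d = (2.576 + 1.126) / √142
d = 3.702 / 11.916
d ≈ 0.31

By Cohen's convention (0.2 small / 0.5 medium / 0.8 large): small effect.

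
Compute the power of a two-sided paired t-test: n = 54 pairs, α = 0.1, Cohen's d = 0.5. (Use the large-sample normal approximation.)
Power ≈ 0.98

Power calculation (paired t-test, normal approximation):
z_β = d · √n - z_{α/2}
z_β = 0.5 · √54 - 1.645
z_β = 0.5 · 7.348 - 1.645
z_β = 2.029

Power = Φ(z_β) = Φ(2.029) ≈ 0.979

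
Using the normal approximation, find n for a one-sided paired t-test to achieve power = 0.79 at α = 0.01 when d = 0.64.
n = 24 pairs

Sample size formula (paired t-test, normal approximation):
n = ((z_α + z_β) / d)²

z_α = 2.326 (for α = 0.01, one-sided)
z_β = 0.806 (for power = 0.79)
d = 0.64

n = ((2.326 + 0.806) / 0.64)²
n = (4.894)²
n ≈ 23.95
Round up to the next whole number: n = 24 pairs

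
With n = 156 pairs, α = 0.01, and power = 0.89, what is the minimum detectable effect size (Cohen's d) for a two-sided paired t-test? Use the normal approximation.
d ≈ 0.30

Minimum detectable effect (paired t-test, normal approximation):
d = (z_{α/2} + z_β) / √n
d = (2.576 + 1.227) / √156
d = 3.802 / 12.490
d ≈ 0.30

By Cohen's convention (0.2 small / 0.5 medium / 0.8 large): small effect.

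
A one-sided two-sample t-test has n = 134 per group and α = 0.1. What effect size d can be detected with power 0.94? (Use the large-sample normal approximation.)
d ≈ 0.35

Minimum detectable effect (two-sample t-test, normal approximation):
d = (z_α + z_β) / √(n/2)
d = (1.282 + 1.555) / √(134/2)
d = 2.836 / 8.185
d ≈ 0.35

By Cohen's convention (0.2 small / 0.5 medium / 0.8 large): small effect.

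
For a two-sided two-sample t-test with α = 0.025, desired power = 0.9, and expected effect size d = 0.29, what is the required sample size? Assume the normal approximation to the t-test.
n = 296 per group

Sample size formula (two-sample t-test, normal approximation):
n = 2 · ((z_{α/2} + z_β) / d)²

z_{α/2} = 2.241 (for α = 0.025, two-sided)
z_β = 1.282 (for power = 0.9)
d = 0.29

n = 2 · ((2.241 + 1.282) / 0.29)²
n = 2 · (12.148)²
n ≈ 295.15
Round up to the next whole number: n = 296 per group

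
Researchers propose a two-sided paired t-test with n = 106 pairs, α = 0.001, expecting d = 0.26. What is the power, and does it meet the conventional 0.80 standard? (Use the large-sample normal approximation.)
Power ≈ 0.27; the study is underpowered (power < 0.80)

Power calculation (paired t-test, normal approximation):
z_β = d · √n - z_{α/2}
z_β = 0.26 · √106 - 3.291
z_β = 0.26 · 10.296 - 3.291
z_β = -0.614

Power = Φ(z_β) = Φ(-0.614) ≈ 0.270

Effect size d = 0.26 is small by Cohen's convention (0.2/0.5/0.8).

Threshold: power ≥ 0.80 is conventionally adequate.
Power ≈ 0.27 → the study is underpowered (power < 0.80).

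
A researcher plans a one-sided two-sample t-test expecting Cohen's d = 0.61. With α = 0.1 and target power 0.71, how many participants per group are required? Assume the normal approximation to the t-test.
n = 19 per group

Sample size formula (two-sample t-test, normal approximation):
n = 2 · ((z_α + z_β) / d)²

z_α = 1.282 (for α = 0.1, one-sided)
z_β = 0.553 (for power = 0.71)
d = 0.61

n = 2 · ((1.282 + 0.553) / 0.61)²
n = 2 · (3.008)²
n ≈ 18.10
Round up to the next whole number: n = 19 per group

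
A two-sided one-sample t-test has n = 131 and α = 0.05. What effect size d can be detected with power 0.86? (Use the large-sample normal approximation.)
d ≈ 0.27

Minimum detectable effect (one-sample t-test, normal approximation):
d = (z_{α/2} + z_β) / √n
d = (1.960 + 1.080) / √131
d = 3.040 / 11.446
d ≈ 0.27

By Cohen's convention (0.2 small / 0.5 medium / 0.8 large): small effect.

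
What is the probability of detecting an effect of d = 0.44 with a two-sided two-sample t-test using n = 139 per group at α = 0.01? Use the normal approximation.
Power ≈ 0.86

Power calculation (two-sample t-test, normal approximation):
z_β = d · √(n/2) - z_{α/2}
z_β = 0.44 · √(139/2) - 2.576
z_β = 0.44 · 8.337 - 2.576
z_β = 1.092

Power = Φ(z_β) = Φ(1.092) ≈ 0.863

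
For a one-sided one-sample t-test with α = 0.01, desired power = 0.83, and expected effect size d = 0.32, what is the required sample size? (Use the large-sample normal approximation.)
n = 106

Sample size formula (one-sample t-test, normal approximation):
n = ((z_α + z_β) / d)²

z_α = 2.326 (for α = 0.01, one-sided)
z_β = 0.954 (for power = 0.83)
d = 0.32

n = ((2.326 + 0.954) / 0.32)²
n = (10.250)²
n ≈ 105.06
Round up to the next whole number: n = 106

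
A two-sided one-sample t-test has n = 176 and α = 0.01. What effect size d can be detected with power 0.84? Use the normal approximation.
d ≈ 0.27

Minimum detectable effect (one-sample t-test, normal approximation):
d = (z_{α/2} + z_β) / √n
d = (2.576 + 0.994) / √176
d = 3.570 / 13.266
d ≈ 0.27

By Cohen's convention (0.2 small / 0.5 medium / 0.8 large): small effect.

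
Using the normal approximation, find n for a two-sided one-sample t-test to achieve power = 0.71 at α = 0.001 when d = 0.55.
n = 49

Sample size formula (one-sample t-test, normal approximation):
n = ((z_{α/2} + z_β) / d)²

z_{α/2} = 3.291 (for α = 0.001, two-sided)
z_β = 0.553 (for power = 0.71)
d = 0.55

n = ((3.291 + 0.553) / 0.55)²
n = (6.989)²
n ≈ 48.85
Round up to the next whole number: n = 49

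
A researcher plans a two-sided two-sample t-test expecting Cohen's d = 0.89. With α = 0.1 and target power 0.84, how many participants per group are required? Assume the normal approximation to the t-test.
n = 18 per group

Sample size formula (two-sample t-test, normal approximation):
n = 2 · ((z_{α/2} + z_β) / d)²

z_{α/2} = 1.645 (for α = 0.1, two-sided)
z_β = 0.994 (for power = 0.84)
d = 0.89

n = 2 · ((1.645 + 0.994) / 0.89)²
n = 2 · (2.965)²
n ≈ 17.58
Round up to the next whole number: n = 18 per group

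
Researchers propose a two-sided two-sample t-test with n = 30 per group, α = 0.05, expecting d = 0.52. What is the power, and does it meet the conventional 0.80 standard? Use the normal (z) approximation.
Power ≈ 0.52; the study is underpowered (power < 0.80)

Power calculation (two-sample t-test, normal approximation):
z_β = d · √(n/2) - z_{α/2}
z_β = 0.52 · √(30/2) - 1.960
z_β = 0.52 · 3.873 - 1.960
z_β = 0.054

Power = Φ(z_β) = Φ(0.054) ≈ 0.522

Effect size d = 0.52 is medium by Cohen's convention (0.2/0.5/0.8).

Threshold: power ≥ 0.80 is conventionally adequate.
Power ≈ 0.52 → the study is underpowered (power < 0.80).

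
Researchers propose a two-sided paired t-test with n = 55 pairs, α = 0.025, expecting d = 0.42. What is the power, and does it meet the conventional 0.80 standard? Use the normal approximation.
Power ≈ 0.81; the study is adequately powered (power ≥ 0.80)

Power calculation (paired t-test, normal approximation):
z_β = d · √n - z_{α/2}
z_β = 0.42 · √55 - 2.241
z_β = 0.42 · 7.416 - 2.241
z_β = 0.873

Power = Φ(z_β) = Φ(0.873) ≈ 0.809

Effect size d = 0.42 is small by Cohen's convention (0.2/0.5/0.8).

Threshold: power ≥ 0.80 is conventionally adequate.
Power ≈ 0.81 → the study is adequately powered (power ≥ 0.80).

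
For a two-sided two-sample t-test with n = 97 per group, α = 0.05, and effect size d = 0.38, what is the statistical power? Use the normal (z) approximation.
Power ≈ 0.75

Power calculation (two-sample t-test, normal approximation):
z_β = d · √(n/2) - z_{α/2}
z_β = 0.38 · √(97/2) - 1.960
z_β = 0.38 · 6.964 - 1.960
z_β = 0.686

Power = Φ(z_β) = Φ(0.686) ≈ 0.754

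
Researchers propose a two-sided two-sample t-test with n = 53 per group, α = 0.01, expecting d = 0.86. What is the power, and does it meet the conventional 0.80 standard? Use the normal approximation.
Power ≈ 0.97; the study is adequately powered (power ≥ 0.80)

Power calculation (two-sample t-test, normal approximation):
z_β = d · √(n/2) - z_{α/2}
z_β = 0.86 · √(53/2) - 2.576
z_β = 0.86 · 5.148 - 2.576
z_β = 1.851

Power = Φ(z_β) = Φ(1.851) ≈ 0.968

Effect size d = 0.86 is large by Cohen's convention (0.2/0.5/0.8).

Threshold: power ≥ 0.80 is conventionally adequate.
Power ≈ 0.97 → the study is adequately powered (power ≥ 0.80).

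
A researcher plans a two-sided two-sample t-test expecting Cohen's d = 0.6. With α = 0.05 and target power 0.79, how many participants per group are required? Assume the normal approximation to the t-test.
n = 43 per group

Sample size formula (two-sample t-test, normal approximation):
n = 2 · ((z_{α/2} + z_β) / d)²

z_{α/2} = 1.960 (for α = 0.05, two-sided)
z_β = 0.806 (for power = 0.79)
d = 0.6

n = 2 · ((1.960 + 0.806) / 0.6)²
n = 2 · (4.610)²
n ≈ 42.50
Round up to the next whole number: n = 43 per group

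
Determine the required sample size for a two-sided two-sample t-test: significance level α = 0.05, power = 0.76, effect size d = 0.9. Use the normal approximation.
n = 18 per group

Sample size formula (two-sample t-test, normal approximation):
n = 2 · ((z_{α/2} + z_β) / d)²

z_{α/2} = 1.960 (for α = 0.05, two-sided)
z_β = 0.706 (for power = 0.76)
d = 0.9

n = 2 · ((1.960 + 0.706) / 0.9)²
n = 2 · (2.962)²
n ≈ 17.55
Round up to the next whole number: n = 18 per group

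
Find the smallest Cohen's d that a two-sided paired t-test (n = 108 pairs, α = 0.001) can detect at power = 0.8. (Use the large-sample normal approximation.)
d ≈ 0.40

Minimum detectable effect (paired t-test, normal approximation):
d = (z_{α/2} + z_β) / √n
d = (3.291 + 0.842) / √108
d = 4.132 / 10.392
d ≈ 0.40

By Cohen's convention (0.2 small / 0.5 medium / 0.8 large): small effect.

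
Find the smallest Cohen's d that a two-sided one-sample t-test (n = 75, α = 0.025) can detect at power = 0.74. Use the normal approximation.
d ≈ 0.33

Minimum detectable effect (one-sample t-test, normal approximation):
d = (z_{α/2} + z_β) / √n
d = (2.241 + 0.643) / √75
d = 2.885 / 8.660
d ≈ 0.33

By Cohen's convention (0.2 small / 0.5 medium / 0.8 large): small effect.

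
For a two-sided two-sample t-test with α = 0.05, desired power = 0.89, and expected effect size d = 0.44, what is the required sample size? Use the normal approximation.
n = 105 per group

Sample size formula (two-sample t-test, normal approximation):
n = 2 · ((z_{α/2} + z_β) / d)²

z_{α/2} = 1.960 (for α = 0.05, two-sided)
z_β = 1.227 (for power = 0.89)
d = 0.44

n = 2 · ((1.960 + 1.227) / 0.44)²
n = 2 · (7.243)²
n ≈ 104.92
Round up to the next whole number: n = 105 per group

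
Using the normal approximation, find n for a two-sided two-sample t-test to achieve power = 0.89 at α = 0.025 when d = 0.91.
n = 30 per group

Sample size formula (two-sample t-test, normal approximation):
n = 2 · ((z_{α/2} + z_β) / d)²

z_{α/2} = 2.241 (for α = 0.025, two-sided)
z_β = 1.227 (for power = 0.89)
d = 0.91

n = 2 · ((2.241 + 1.227) / 0.91)²
n = 2 · (3.811)²
n ≈ 29.05
Round up to the next whole number: n = 30 per group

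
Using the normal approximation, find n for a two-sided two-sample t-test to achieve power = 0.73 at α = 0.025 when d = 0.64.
n = 40 per group

Sample size formula (two-sample t-test, normal approximation):
n = 2 · ((z_{α/2} + z_β) / d)²

z_{α/2} = 2.241 (for α = 0.025, two-sided)
z_β = 0.613 (for power = 0.73)
d = 0.64

n = 2 · ((2.241 + 0.613) / 0.64)²
n = 2 · (4.459)²
n ≈ 39.77
Round up to the next whole number: n = 40 per group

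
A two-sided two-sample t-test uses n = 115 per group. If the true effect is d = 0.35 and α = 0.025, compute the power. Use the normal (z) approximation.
Power ≈ 0.66

Power calculation (two-sample t-test, normal approximation):
z_β = d · √(n/2) - z_{α/2}
z_β = 0.35 · √(115/2) - 2.241
z_β = 0.35 · 7.583 - 2.241
z_β = 0.413

Power = Φ(z_β) = Φ(0.413) ≈ 0.660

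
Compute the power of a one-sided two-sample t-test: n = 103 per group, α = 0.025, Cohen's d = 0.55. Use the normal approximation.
Power ≈ 0.98

Power calculation (two-sample t-test, normal approximation):
z_β = d · √(n/2) - z_α
z_β = 0.55 · √(103/2) - 1.960
z_β = 0.55 · 7.176 - 1.960
z_β = 1.987

Power = Φ(z_β) = Φ(1.987) ≈ 0.977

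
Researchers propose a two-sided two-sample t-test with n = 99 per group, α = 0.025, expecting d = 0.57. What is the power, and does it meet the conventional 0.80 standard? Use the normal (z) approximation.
Power ≈ 0.96; the study is adequately powered (power ≥ 0.80)

Power calculation (two-sample t-test, normal approximation):
z_β = d · √(n/2) - z_{α/2}
z_β = 0.57 · √(99/2) - 2.241
z_β = 0.57 · 7.036 - 2.241
z_β = 1.769

Power = Φ(z_β) = Φ(1.769) ≈ 0.962

Effect size d = 0.57 is medium by Cohen's convention (0.2/0.5/0.8).

Threshold: power ≥ 0.80 is conventionally adequate.
Power ≈ 0.96 → the study is adequately powered (power ≥ 0.80).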